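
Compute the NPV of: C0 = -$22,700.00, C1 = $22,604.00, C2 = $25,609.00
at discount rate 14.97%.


Formula: NPV = C0 + C1/(1+r) + C2/(1+r)^2
Discount C1: $22,604.00 / (1 + 0.1497) = $19,660.78
Discount C2: $25,609.00 / (1 + 0.1497)^2 = $19,374.19
NPV = -$22,700.00 + $19,660.78 + $19,374.19 = $16,334.97

$16,334.97


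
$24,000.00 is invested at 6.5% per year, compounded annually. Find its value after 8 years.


Formula: FV = P * (1 + r)^n
Substituting: FV = $24,000.00 * (1 + 0.065)^8
Growth factor: (1.065)^8 = 1.654996
FV = $24,000.00 * 1.654996 = $39,719.90

$39,719.90


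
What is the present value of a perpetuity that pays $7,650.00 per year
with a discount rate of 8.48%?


Formula: PV = C / r
Substituting: PV = $7,650.00 / 0.0848
PV = $90,212.26

$90,212.26


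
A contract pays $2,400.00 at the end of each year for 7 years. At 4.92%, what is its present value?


Formula: PV = PMT * (1 - (1+r)^(-n)) / r
Discount factor: (1 + 0.0492)^(-7) = 0.714483
Bracket: 1 - 0.714483 = 0.285517
PV = $2,400.00 * 0.285517 / 0.0492 = $13,927.65

$13,927.65


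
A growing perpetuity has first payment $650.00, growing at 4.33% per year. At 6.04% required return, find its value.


Formula: PV = C / (r - g)
Spread: r - g = 0.0604 - 0.0433 = 0.0171
Substituting: PV = $650.00 / 0.0171
PV = $38,011.70

$38,011.70


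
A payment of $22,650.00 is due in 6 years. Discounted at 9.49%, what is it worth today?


Formula: PV = FV / (1 + r)^n
Substituting: PV = $22,650.00 / (1 + 0.0949)^6
Discount factor: (1.0949)^6 = 1.722847
PV = $22,650.00 / 1.722847 = $13,146.84

$13,146.84


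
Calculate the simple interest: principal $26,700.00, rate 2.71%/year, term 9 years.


Formula: I = P * r * t
Substituting: I = $26,700.00 * 0.0271 * 9
Step: I = $26,700.00 * 0.2439
I = $6,512.13

$6,512.13


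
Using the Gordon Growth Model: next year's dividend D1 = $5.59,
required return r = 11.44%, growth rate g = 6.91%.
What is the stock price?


Formula: P = D1 / (r - g)
Spread: r - g = 0.1144 - 0.0691 = 0.0453
Substituting: P = $5.59 / 0.0453
P = $123.40

$123.40


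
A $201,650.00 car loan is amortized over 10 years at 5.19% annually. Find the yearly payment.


Formula: PMT = PV * r / (1 - (1+r)^(-n))
Denominator: 1 - (1 + 0.0519)^(-10) = 0.397086
Numerator: $201,650.00 * 0.0519 = 10465.635
PMT = 10465.635 / 0.397086 = $26,356.10

$26,356.10


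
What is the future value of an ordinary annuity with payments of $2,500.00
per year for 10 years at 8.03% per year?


Formula: FV = PMT * ((1+r)^n - 1) / r
Growth factor: (1 + 0.0803)^10 = 2.16493
Numerator: 2.16493 - 1 = 1.16493
FV = $2,500.00 * 1.16493 / 0.0803 = $36,268.04

$36,268.04


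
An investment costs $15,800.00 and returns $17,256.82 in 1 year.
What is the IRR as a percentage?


Formula: IRR = C1/C0 - 1
Substituting: IRR = $17,256.82 / $15,800.00 - 1
Ratio: 1.092204 - 1 = 0.092204
IRR = 9.2204%

9.2204%


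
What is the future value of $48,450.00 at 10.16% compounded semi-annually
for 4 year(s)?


Formula: FV = P * (1 + r/m)^(m*t)
Period rate: r/m = 0.1016 / 2 = 0.0508
Total periods: m*t = 2 * 4 = 8
Growth factor: (1 + 0.0508)^8 = 1.486485
FV = $48,450.00 * 1.486485 = $72,020.20

$72,020.20


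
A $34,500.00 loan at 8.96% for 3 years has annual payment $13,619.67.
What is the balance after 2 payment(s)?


Formula: Balance = PV*(1+r)^k - PMT*((1+r)^k - 1)/r
Growth: (1 + 0.0896)^2 = 1.187228
Accumulated factor: ((1+r)^k - 1)/r = 2.0896
Balance = $34,500.00 * 1.187228 - $13,619.67 * 2.0896
Balance = $12,499.71

$12,499.71


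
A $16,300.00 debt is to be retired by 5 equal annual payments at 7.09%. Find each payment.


Formula: PMT = PV * r / (1 - (1+r)^(-n))
Denominator: 1 - (1 + 0.0709)^(-5) = 0.290005
Numerator: $16,300.00 * 0.0709 = 1155.67
PMT = 1155.67 / 0.290005 = $3,985.00

$3,985.00


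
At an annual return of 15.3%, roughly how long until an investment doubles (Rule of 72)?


Formula: Years ≈ 72 / r
Substituting: Years ≈ 72 / 15.3
Years ≈ 4.7

4.7 years


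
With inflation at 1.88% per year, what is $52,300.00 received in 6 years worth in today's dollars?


Formula: Real value = nominal / (1 + inflation)^years
Price level: (1 + 0.0188)^6 = 1.118236
Real value = $52,300.00 / 1.118236 = $46,770.08

$46,770.08


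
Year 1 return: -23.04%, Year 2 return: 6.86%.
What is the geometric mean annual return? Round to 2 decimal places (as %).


Formula: Geometric mean = ((1+r1)*(1+r2))^(1/2) - 1
Product: (1 + -0.2304) * (1 + 0.0686) = 0.7696 * 1.0686 = 0.822395
Square root: 0.822395^0.5 = 0.90686
Geometric mean = 0.90686 - 1 = -0.09314
As percentage: -9.31%

-9.31%


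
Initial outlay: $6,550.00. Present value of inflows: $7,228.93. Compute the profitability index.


Formula: PI = PV(cash flows) / initial investment
Substituting: PI = $7,228.93 / $6,550.00
PI = 1.1037

1.1037


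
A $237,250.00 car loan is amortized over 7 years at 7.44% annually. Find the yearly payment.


Formula: PMT = PV * r / (1 - (1+r)^(-n))
Denominator: 1 - (1 + 0.0744)^(-7) = 0.394885
Numerator: $237,250.00 * 0.0744 = 17651.4
PMT = 17651.4 / 0.394885 = $44,700.12

$44,700.12


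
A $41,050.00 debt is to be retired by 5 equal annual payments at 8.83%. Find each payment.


Formula: PMT = PV * r / (1 - (1+r)^(-n))
Denominator: 1 - (1 + 0.0883)^(-5) = 0.344977
Numerator: $41,050.00 * 0.0883 = 3624.715
PMT = 3624.715 / 0.344977 = $10,507.13

$10,507.13


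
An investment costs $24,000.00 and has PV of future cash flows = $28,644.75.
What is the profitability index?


Formula: PI = PV(cash flows) / initial investment
Substituting: PI = $28,644.75 / $24,000.00
PI = 1.1935

1.1935


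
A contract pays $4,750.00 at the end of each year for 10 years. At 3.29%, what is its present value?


Formula: PV = PMT * (1 - (1+r)^(-n)) / r
Discount factor: (1 + 0.0329)^(-10) = 0.723465
Bracket: 1 - 0.723465 = 0.276535
PV = $4,750.00 * 0.276535 / 0.0329 = $39,925.34

$39,925.34


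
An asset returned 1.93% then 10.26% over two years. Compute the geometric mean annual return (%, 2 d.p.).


Formula: Geometric mean = ((1+r1)*(1+r2))^(1/2) - 1
Product: (1 + 0.0193) * (1 + 0.1026) = 1.0193 * 1.1026 = 1.12388
Square root: 1.12388^0.5 = 1.060132
Geometric mean = 1.060132 - 1 = 0.060132
As percentage: 6.01%

6.01%


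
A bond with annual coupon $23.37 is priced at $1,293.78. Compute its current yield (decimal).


Formula: Current yield = annual coupon / price
Substituting: CY = $23.37 / $1,293.78
CY = 0.018063

0.018063


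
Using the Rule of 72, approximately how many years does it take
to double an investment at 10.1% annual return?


Formula: Years ≈ 72 / r
Substituting: Years ≈ 72 / 10.1
Years ≈ 7.1

7.1 years


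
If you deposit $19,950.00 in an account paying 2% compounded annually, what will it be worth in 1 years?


Formula: FV = P * (1 + r)^n
Substituting: FV = $19,950.00 * (1 + 0.02)^1
Growth factor: (1.02)^1 = 1.02
FV = $19,950.00 * 1.02 = $20,349.00

$20,349.00


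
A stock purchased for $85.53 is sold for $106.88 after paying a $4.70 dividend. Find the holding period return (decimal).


Formula: HPR = (P1 - P0 + D) / P0
Gain: $106.88 - $85.53 + $4.70 = $26.05
HPR = $26.05 / $85.53 = 0.3046

0.3046


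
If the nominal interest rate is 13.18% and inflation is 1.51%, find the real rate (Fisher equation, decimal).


Formula: (1 + r_real) = (1 + r_nom) / (1 + inflation)
Substituting: (1 + r_real) = 1.1318 / 1.0151
(1 + r_real) = 1.114964
r_real = 1.114964 - 1 = 0.114964

0.114964


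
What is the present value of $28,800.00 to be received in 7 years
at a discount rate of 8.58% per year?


Formula: PV = FV / (1 + r)^n
Substituting: PV = $28,800.00 / (1 + 0.0858)^7
Discount factor: (1.0858)^7 = 1.779299
PV = $28,800.00 / 1.779299 = $16,186.15

$16,186.15


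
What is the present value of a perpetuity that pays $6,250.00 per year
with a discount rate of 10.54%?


Formula: PV = C / r
Substituting: PV = $6,250.00 / 0.1054
PV = $59,297.91

$59,297.91


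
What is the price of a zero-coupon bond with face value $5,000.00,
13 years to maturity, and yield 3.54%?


Formula: Price = FV / (1 + r)^n
Substituting: Price = $5,000.00 / (1 + 0.0354)^13
Discount factor: (1.0354)^13 = 1.571832
Price = $5,000.00 / 1.571832 = $3,181.00

$3,181.00


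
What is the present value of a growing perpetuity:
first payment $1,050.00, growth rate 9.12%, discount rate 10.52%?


Formula: PV = C / (r - g)
Spread: r - g = 0.1052 - 0.0912 = 0.014
Substituting: PV = $1,050.00 / 0.014
PV = $75,000.00

$75,000.00


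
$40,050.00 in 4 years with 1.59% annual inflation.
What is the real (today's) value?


Formula: Real value = nominal / (1 + inflation)^years
Price level: (1 + 0.0159)^4 = 1.065133
Real value = $40,050.00 / 1.065133 = $37,600.94

$37,600.94


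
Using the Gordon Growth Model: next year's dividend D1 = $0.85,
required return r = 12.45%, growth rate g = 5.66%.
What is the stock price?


Formula: P = D1 / (r - g)
Spread: r - g = 0.1245 - 0.0566 = 0.0679
Substituting: P = $0.85 / 0.0679
P = $12.52

$12.52


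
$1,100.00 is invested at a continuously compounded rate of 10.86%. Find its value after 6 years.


Formula: FV = P * e^(r*t)
Exponent: r*t = 0.1086 * 6 = 0.6516
e^(0.6516) = 1.918608
FV = $1,100.00 * 1.918608 = $2,110.47

$2,110.47


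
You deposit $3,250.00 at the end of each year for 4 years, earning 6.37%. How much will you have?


Formula: FV = PMT * ((1+r)^n - 1) / r
Growth factor: (1 + 0.0637)^4 = 1.280197
Numerator: 1.280197 - 1 = 0.280197
FV = $3,250.00 * 0.280197 / 0.0637 = $14,295.74

$14,295.74


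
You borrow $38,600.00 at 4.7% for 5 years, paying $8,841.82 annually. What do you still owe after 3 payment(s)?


Formula: Balance = PV*(1+r)^k - PMT*((1+r)^k - 1)/r
Growth: (1 + 0.047)^3 = 1.147731
Accumulated factor: ((1+r)^k - 1)/r = 3.143209
Balance = $38,600.00 * 1.147731 - $8,841.82 * 3.143209
Balance = $16,510.72

$16,510.72


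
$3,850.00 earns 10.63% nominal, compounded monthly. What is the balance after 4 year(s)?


Formula: FV = P * (1 + r/m)^(m*t)
Period rate: r/m = 0.1063 / 12 = 0.008858
Total periods: m*t = 12 * 4 = 48
Growth factor: (1 + 0.008858)^48 = 1.527035
FV = $3,850.00 * 1.527035 = $5,879.08

$5,879.08


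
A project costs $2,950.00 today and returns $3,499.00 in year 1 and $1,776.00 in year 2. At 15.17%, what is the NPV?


Formula: NPV = C0 + C1/(1+r) + C2/(1+r)^2
Discount C1: $3,499.00 / (1 + 0.1517) = $3,038.12
Discount C2: $1,776.00 / (1 + 0.1517)^2 = $1,338.95
NPV = -$2,950.00 + $3,038.12 + $1,338.95 = $1,427.07

$1,427.07


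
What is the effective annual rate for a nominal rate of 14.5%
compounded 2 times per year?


Formula: EAR = (1 + r/m)^m - 1
Period rate: r/m = 0.145 / 2 = 0.0725
Compounding: (1 + 0.0725)^2 = 1.150256
EAR = 1.150256 - 1 = 0.150256

0.150256


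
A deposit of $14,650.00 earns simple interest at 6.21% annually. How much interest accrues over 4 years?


Formula: I = P * r * t
Substituting: I = $14,650.00 * 0.0621 * 4
Step: I = $14,650.00 * 0.2484
I = $3,639.06

$3,639.06


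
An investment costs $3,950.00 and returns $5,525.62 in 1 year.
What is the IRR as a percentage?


Formula: IRR = C1/C0 - 1
Substituting: IRR = $5,525.62 / $3,950.00 - 1
Ratio: 1.398891 - 1 = 0.398891
IRR = 39.8891%

39.8891%


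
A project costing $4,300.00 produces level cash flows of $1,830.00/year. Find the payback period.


Formula: Payback = investment / annual cash flow
Substituting: Payback = $4,300.00 / $1,830.00
Payback = 2.3497 years

2.3497 years


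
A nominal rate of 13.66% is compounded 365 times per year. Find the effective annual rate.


Formula: EAR = (1 + r/m)^m - 1
Period rate: r/m = 0.1366 / 365 = 0.000374
Compounding: (1 + 0.000374)^365 = 1.14634
EAR = 1.14634 - 1 = 0.14634

0.14634


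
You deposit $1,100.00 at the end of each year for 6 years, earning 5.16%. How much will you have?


Formula: FV = PMT * ((1+r)^n - 1) / r
Growth factor: (1 + 0.0516)^6 = 1.352395
Numerator: 1.352395 - 1 = 0.352395
FV = $1,100.00 * 0.352395 / 0.0516 = $7,512.29

$7,512.29


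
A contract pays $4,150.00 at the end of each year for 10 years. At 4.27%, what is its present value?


Formula: PV = PMT * (1 - (1+r)^(-n)) / r
Discount factor: (1 + 0.0427)^(-10) = 0.658273
Bracket: 1 - 0.658273 = 0.341727
PV = $4,150.00 * 0.341727 / 0.0427 = $33,212.31

$33,212.31


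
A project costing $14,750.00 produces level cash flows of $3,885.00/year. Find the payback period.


Formula: Payback = investment / annual cash flow
Substituting: Payback = $14,750.00 / $3,885.00
Payback = 3.7967 years

3.7967 years


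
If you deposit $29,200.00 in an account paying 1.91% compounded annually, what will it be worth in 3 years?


Formula: FV = P * (1 + r)^n
Substituting: FV = $29,200.00 * (1 + 0.0191)^3
Growth factor: (1.0191)^3 = 1.058401
FV = $29,200.00 * 1.058401 = $30,905.32

$30,905.32


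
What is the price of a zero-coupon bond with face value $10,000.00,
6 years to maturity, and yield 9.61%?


Formula: Price = FV / (1 + r)^n
Substituting: Price = $10,000.00 / (1 + 0.0961)^6
Discount factor: (1.0961)^6 = 1.734208
Price = $10,000.00 / 1.734208 = $5,766.32

$5,766.32


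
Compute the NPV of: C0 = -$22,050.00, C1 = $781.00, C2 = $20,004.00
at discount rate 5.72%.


Formula: NPV = C0 + C1/(1+r) + C2/(1+r)^2
Discount C1: $781.00 / (1 + 0.0572) = $738.74
Discount C2: $20,004.00 / (1 + 0.0572)^2 = $17,897.92
NPV = -$22,050.00 + $738.74 + $17,897.92 = -$3,413.34

-$3,413.34


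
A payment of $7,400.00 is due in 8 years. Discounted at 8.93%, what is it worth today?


Formula: PV = FV / (1 + r)^n
Substituting: PV = $7,400.00 / (1 + 0.0893)^8
Discount factor: (1.0893)^8 = 1.982349
PV = $7,400.00 / 1.982349 = $3,732.95

$3,732.95


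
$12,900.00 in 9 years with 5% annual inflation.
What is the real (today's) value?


Formula: Real value = nominal / (1 + inflation)^years
Price level: (1 + 0.05)^9 = 1.551328
Real value = $12,900.00 / 1.551328 = $8,315.46

$8,315.46


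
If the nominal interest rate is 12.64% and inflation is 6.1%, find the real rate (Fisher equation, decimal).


Formula: (1 + r_real) = (1 + r_nom) / (1 + inflation)
Substituting: (1 + r_real) = 1.1264 / 1.061
(1 + r_real) = 1.06164
r_real = 1.06164 - 1 = 0.06164

0.06164


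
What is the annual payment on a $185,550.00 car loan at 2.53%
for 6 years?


Formula: PMT = PV * r / (1 - (1+r)^(-n))
Denominator: 1 - (1 + 0.0253)^(-6) = 0.139216
Numerator: $185,550.00 * 0.0253 = 4694.415
PMT = 4694.415 / 0.139216 = $33,720.40

$33,720.40


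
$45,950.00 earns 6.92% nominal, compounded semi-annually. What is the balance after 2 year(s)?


Formula: FV = P * (1 + r/m)^(m*t)
Period rate: r/m = 0.0692 / 2 = 0.0346
Total periods: m*t = 2 * 2 = 4
Growth factor: (1 + 0.0346)^4 = 1.14575
FV = $45,950.00 * 1.14575 = $52,647.22

$52,647.22


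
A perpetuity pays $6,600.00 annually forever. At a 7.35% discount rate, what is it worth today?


Formula: PV = C / r
Substituting: PV = $6,600.00 / 0.0735
PV = $89,795.92

$89,795.92


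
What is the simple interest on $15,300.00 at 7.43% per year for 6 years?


Formula: I = P * r * t
Substituting: I = $15,300.00 * 0.0743 * 6
Step: I = $15,300.00 * 0.4458
I = $6,820.74

$6,820.74


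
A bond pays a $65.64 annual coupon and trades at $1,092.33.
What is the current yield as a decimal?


Formula: Current yield = annual coupon / price
Substituting: CY = $65.64 / $1,092.33
CY = 0.060092

0.060092


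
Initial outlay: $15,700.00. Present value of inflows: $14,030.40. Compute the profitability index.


Formula: PI = PV(cash flows) / initial investment
Substituting: PI = $14,030.40 / $15,700.00
PI = 0.8937

0.8937


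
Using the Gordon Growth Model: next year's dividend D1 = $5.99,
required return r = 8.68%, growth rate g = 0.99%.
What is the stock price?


Formula: P = D1 / (r - g)
Spread: r - g = 0.0868 - 0.0099 = 0.0769
Substituting: P = $5.99 / 0.0769
P = $77.89

$77.89


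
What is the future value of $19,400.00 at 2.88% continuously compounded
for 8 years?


Formula: FV = P * e^(r*t)
Exponent: r*t = 0.0288 * 8 = 0.2304
e^(0.2304) = 1.259104
FV = $19,400.00 * 1.259104 = $24,426.61

$24,426.61


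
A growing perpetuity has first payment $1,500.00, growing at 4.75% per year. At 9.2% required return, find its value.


Formula: PV = C / (r - g)
Spread: r - g = 0.092 - 0.0475 = 0.0445
Substituting: PV = $1,500.00 / 0.0445
PV = $33,707.87

$33,707.87


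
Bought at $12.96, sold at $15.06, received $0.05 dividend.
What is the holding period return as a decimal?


Formula: HPR = (P1 - P0 + D) / P0
Gain: $15.06 - $12.96 + $0.05 = $2.15
HPR = $2.15 / $12.96 = 0.1659

0.1659


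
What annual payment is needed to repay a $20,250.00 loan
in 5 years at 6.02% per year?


Formula: PMT = PV * r / (1 - (1+r)^(-n))
Denominator: 1 - (1 + 0.0602)^(-5) = 0.253446
Numerator: $20,250.00 * 0.0602 = 1219.05
PMT = 1219.05 / 0.253446 = $4,809.89

$4,809.89


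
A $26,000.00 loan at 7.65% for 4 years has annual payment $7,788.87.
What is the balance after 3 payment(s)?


Formula: Balance = PV*(1+r)^k - PMT*((1+r)^k - 1)/r
Growth: (1 + 0.0765)^3 = 1.247504
Accumulated factor: ((1+r)^k - 1)/r = 3.235352
Balance = $26,000.00 * 1.247504 - $7,788.87 * 3.235352
Balance = $7,235.38

$7,235.38


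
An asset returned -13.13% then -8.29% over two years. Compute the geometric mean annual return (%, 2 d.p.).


Formula: Geometric mean = ((1+r1)*(1+r2))^(1/2) - 1
Product: (1 + -0.1313) * (1 + -0.0829) = 0.8687 * 0.9171 = 0.796685
Square root: 0.796685^0.5 = 0.892572
Geometric mean = 0.892572 - 1 = -0.107428
As percentage: -10.74%

-10.74%


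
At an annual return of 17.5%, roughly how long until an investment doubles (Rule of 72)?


Formula: Years ≈ 72 / r
Substituting: Years ≈ 72 / 17.5
Years ≈ 4.1

4.1 years


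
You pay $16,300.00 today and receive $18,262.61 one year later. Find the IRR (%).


Formula: IRR = C1/C0 - 1
Substituting: IRR = $18,262.61 / $16,300.00 - 1
Ratio: 1.120406 - 1 = 0.120406
IRR = 12.0406%

12.0406%


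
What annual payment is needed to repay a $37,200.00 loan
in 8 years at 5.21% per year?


Formula: PMT = PV * r / (1 - (1+r)^(-n))
Denominator: 1 - (1 + 0.0521)^(-8) = 0.333893
Numerator: $37,200.00 * 0.0521 = 1938.12
PMT = 1938.12 / 0.333893 = $5,804.61

$5,804.61


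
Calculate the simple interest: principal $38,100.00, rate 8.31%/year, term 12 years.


Formula: I = P * r * t
Substituting: I = $38,100.00 * 0.0831 * 12
Step: I = $38,100.00 * 0.9972
I = $37,993.32

$37,993.32


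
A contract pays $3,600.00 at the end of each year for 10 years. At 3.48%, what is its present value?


Formula: PV = PMT * (1 - (1+r)^(-n)) / r
Discount factor: (1 + 0.0348)^(-10) = 0.71029
Bracket: 1 - 0.71029 = 0.28971
PV = $3,600.00 * 0.28971 / 0.0348 = $29,969.98

$29,969.98


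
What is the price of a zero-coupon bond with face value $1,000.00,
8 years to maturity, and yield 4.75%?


Formula: Price = FV / (1 + r)^n
Substituting: Price = $1,000.00 / (1 + 0.0475)^8
Discount factor: (1.0475)^8 = 1.449547
Price = $1,000.00 / 1.449547 = $689.87

$689.87


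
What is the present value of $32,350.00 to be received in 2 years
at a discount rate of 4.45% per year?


Formula: PV = FV / (1 + r)^n
Substituting: PV = $32,350.00 / (1 + 0.0445)^2
Discount factor: (1.0445)^2 = 1.09098
PV = $32,350.00 / 1.09098 = $29,652.23

$29,652.23


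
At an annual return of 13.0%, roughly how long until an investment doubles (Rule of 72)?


Formula: Years ≈ 72 / r
Substituting: Years ≈ 72 / 13.0
Years ≈ 5.5

5.5 years


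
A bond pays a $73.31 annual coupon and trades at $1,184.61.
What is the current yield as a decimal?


Formula: Current yield = annual coupon / price
Substituting: CY = $73.31 / $1,184.61
CY = 0.061885

0.061885


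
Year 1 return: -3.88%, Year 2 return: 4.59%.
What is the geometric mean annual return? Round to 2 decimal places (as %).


Formula: Geometric mean = ((1+r1)*(1+r2))^(1/2) - 1
Product: (1 + -0.0388) * (1 + 0.0459) = 0.9612 * 1.0459 = 1.005319
Square root: 1.005319^0.5 = 1.002656
Geometric mean = 1.002656 - 1 = 0.002656
As percentage: 0.27%

0.27%


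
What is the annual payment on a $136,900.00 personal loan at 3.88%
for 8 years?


Formula: PMT = PV * r / (1 - (1+r)^(-n))
Denominator: 1 - (1 + 0.0388)^(-8) = 0.26253
Numerator: $136,900.00 * 0.0388 = 5311.72
PMT = 5311.72 / 0.26253 = $20,232.83

$20,232.83


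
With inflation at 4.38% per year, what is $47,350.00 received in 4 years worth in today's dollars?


Formula: Real value = nominal / (1 + inflation)^years
Price level: (1 + 0.0438)^4 = 1.18705
Real value = $47,350.00 / 1.18705 = $39,888.79

$39,888.79


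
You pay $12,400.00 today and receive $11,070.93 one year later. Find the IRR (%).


Formula: IRR = C1/C0 - 1
Substituting: IRR = $11,070.93 / $12,400.00 - 1
Ratio: 0.892817 - 1 = -0.107183
IRR = -10.7183%

-10.7183%


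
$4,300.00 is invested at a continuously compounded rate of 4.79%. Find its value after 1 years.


Formula: FV = P * e^(r*t)
Exponent: r*t = 0.0479 * 1 = 0.0479
e^(0.0479) = 1.049066
FV = $4,300.00 * 1.049066 = $4,510.98

$4,510.98


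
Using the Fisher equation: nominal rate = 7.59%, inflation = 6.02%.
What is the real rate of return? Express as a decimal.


Formula: (1 + r_real) = (1 + r_nom) / (1 + inflation)
Substituting: (1 + r_real) = 1.0759 / 1.0602
(1 + r_real) = 1.014809
r_real = 1.014809 - 1 = 0.014809

0.014809


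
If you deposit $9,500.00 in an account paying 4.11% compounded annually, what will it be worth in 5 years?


Formula: FV = P * (1 + r)^n
Substituting: FV = $9,500.00 * (1 + 0.0411)^5
Growth factor: (1.0411)^5 = 1.223101
FV = $9,500.00 * 1.223101 = $11,619.46

$11,619.46


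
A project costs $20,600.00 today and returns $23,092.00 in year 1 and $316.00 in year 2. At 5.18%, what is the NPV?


Formula: NPV = C0 + C1/(1+r) + C2/(1+r)^2
Discount C1: $23,092.00 / (1 + 0.0518) = $21,954.74
Discount C2: $316.00 / (1 + 0.0518)^2 = $285.64
NPV = -$20,600.00 + $21,954.74 + $285.64 = $1,640.39

$1,640.39


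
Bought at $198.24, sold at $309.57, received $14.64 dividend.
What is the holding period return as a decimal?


Formula: HPR = (P1 - P0 + D) / P0
Gain: $309.57 - $198.24 + $14.64 = $125.97
HPR = $125.97 / $198.24 = 0.6354

0.6354


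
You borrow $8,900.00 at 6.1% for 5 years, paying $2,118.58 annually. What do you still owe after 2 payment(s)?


Formula: Balance = PV*(1+r)^k - PMT*((1+r)^k - 1)/r
Growth: (1 + 0.061)^2 = 1.125721
Accumulated factor: ((1+r)^k - 1)/r = 2.061
Balance = $8,900.00 * 1.125721 - $2,118.58 * 2.061
Balance = $5,652.52

$5,652.52


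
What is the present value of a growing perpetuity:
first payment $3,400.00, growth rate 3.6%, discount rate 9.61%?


Formula: PV = C / (r - g)
Spread: r - g = 0.0961 - 0.036 = 0.0601
Substituting: PV = $3,400.00 / 0.0601
PV = $56,572.38

$56,572.38


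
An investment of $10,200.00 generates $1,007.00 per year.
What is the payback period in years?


Formula: Payback = investment / annual cash flow
Substituting: Payback = $10,200.00 / $1,007.00
Payback = 10.1291 years

10.1291 years


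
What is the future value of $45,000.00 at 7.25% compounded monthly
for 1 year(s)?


Formula: FV = P * (1 + r/m)^(m*t)
Period rate: r/m = 0.0725 / 12 = 0.006042
Total periods: m*t = 12 * 1 = 12
Growth factor: (1 + 0.006042)^12 = 1.074958
FV = $45,000.00 * 1.074958 = $48,373.12

$48,373.12


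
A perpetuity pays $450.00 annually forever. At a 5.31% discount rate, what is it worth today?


Formula: PV = C / r
Substituting: PV = $450.00 / 0.0531
PV = $8,474.58

$8,474.58


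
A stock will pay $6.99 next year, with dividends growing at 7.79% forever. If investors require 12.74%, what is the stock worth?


Formula: P = D1 / (r - g)
Spread: r - g = 0.1274 - 0.0779 = 0.0495
Substituting: P = $6.99 / 0.0495
P = $141.21

$141.21


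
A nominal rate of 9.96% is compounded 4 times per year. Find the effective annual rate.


Formula: EAR = (1 + r/m)^m - 1
Period rate: r/m = 0.0996 / 4 = 0.0249
Compounding: (1 + 0.0249)^4 = 1.103382
EAR = 1.103382 - 1 = 0.103382

0.103382


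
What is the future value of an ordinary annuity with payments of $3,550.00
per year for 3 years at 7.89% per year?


Formula: FV = PMT * ((1+r)^n - 1) / r
Growth factor: (1 + 0.0789)^3 = 1.255867
Numerator: 1.255867 - 1 = 0.255867
FV = $3,550.00 * 0.255867 / 0.0789 = $11,512.38

$11,512.38


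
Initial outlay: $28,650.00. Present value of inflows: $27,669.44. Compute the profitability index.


Formula: PI = PV(cash flows) / initial investment
Substituting: PI = $27,669.44 / $28,650.00
PI = 0.9658

0.9658


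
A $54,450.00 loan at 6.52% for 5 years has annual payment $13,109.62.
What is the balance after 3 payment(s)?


Formula: Balance = PV*(1+r)^k - PMT*((1+r)^k - 1)/r
Growth: (1 + 0.0652)^3 = 1.20863
Accumulated factor: ((1+r)^k - 1)/r = 3.199851
Balance = $54,450.00 * 1.20863 - $13,109.62 * 3.199851
Balance = $23,861.09

$23,861.09


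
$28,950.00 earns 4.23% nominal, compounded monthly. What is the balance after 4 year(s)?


Formula: FV = P * (1 + r/m)^(m*t)
Period rate: r/m = 0.0423 / 12 = 0.003525
Total periods: m*t = 12 * 4 = 48
Growth factor: (1 + 0.003525)^48 = 1.184005
FV = $28,950.00 * 1.184005 = $34,276.94

$34,276.94


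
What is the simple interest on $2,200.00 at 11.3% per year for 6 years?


Formula: I = P * r * t
Substituting: I = $2,200.00 * 0.113 * 6
Step: I = $2,200.00 * 0.678
I = $1,491.60

$1,491.60


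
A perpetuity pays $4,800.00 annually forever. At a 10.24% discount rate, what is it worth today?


Formula: PV = C / r
Substituting: PV = $4,800.00 / 0.1024
PV = $46,875.00

$46,875.00


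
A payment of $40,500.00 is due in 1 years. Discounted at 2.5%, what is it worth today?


Formula: PV = FV / (1 + r)^n
Substituting: PV = $40,500.00 / (1 + 0.025)^1
Discount factor: (1.025)^1 = 1.025
PV = $40,500.00 / 1.025 = $39,512.20

$39,512.20


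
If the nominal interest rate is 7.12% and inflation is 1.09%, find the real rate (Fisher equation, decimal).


Formula: (1 + r_real) = (1 + r_nom) / (1 + inflation)
Substituting: (1 + r_real) = 1.0712 / 1.0109
(1 + r_real) = 1.05965
r_real = 1.05965 - 1 = 0.05965

0.05965


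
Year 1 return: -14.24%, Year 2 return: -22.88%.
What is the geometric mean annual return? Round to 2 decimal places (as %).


Formula: Geometric mean = ((1+r1)*(1+r2))^(1/2) - 1
Product: (1 + -0.1424) * (1 + -0.2288) = 0.8576 * 0.7712 = 0.661381
Square root: 0.661381^0.5 = 0.813253
Geometric mean = 0.813253 - 1 = -0.186747
As percentage: -18.67%

-18.67%


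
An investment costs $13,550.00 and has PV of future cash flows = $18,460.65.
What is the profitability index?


Formula: PI = PV(cash flows) / initial investment
Substituting: PI = $18,460.65 / $13,550.00
PI = 1.3624

1.3624


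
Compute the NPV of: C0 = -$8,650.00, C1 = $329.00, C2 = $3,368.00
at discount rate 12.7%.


Formula: NPV = C0 + C1/(1+r) + C2/(1+r)^2
Discount C1: $329.00 / (1 + 0.127) = $291.93
Discount C2: $3,368.00 / (1 + 0.127)^2 = $2,651.70
NPV = -$8,650.00 + $291.93 + $2,651.70 = -$5,706.38

-$5,706.38


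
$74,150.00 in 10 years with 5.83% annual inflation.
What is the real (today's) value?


Formula: Real value = nominal / (1 + inflation)^years
Price level: (1 + 0.0583)^10 = 1.762333
Real value = $74,150.00 / 1.762333 = $42,074.91

$42,074.91


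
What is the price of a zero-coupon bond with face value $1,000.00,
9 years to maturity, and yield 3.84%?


Formula: Price = FV / (1 + r)^n
Substituting: Price = $1,000.00 / (1 + 0.0384)^9
Discount factor: (1.0384)^9 = 1.403725
Price = $1,000.00 / 1.403725 = $712.39

$712.39


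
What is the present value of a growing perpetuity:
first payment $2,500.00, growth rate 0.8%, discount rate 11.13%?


Formula: PV = C / (r - g)
Spread: r - g = 0.1113 - 0.008 = 0.1033
Substituting: PV = $2,500.00 / 0.1033
PV = $24,201.36

$24,201.36


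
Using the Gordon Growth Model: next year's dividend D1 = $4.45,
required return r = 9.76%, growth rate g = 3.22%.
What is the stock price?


Formula: P = D1 / (r - g)
Spread: r - g = 0.0976 - 0.0322 = 0.0654
Substituting: P = $4.45 / 0.0654
P = $68.04

$68.04


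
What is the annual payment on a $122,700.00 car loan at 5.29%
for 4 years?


Formula: PMT = PV * r / (1 - (1+r)^(-n))
Denominator: 1 - (1 + 0.0529)^(-4) = 0.186324
Numerator: $122,700.00 * 0.0529 = 6490.83
PMT = 6490.83 / 0.186324 = $34,836.25

$34,836.25


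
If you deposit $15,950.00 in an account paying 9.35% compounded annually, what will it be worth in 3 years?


Formula: FV = P * (1 + r)^n
Substituting: FV = $15,950.00 * (1 + 0.0935)^3
Growth factor: (1.0935)^3 = 1.307544
FV = $15,950.00 * 1.307544 = $20,855.33

$20,855.33


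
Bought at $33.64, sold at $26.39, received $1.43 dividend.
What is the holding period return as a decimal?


Formula: HPR = (P1 - P0 + D) / P0
Gain: $26.39 - $33.64 + $1.43 = -$5.82
HPR = -$5.82 / $33.64 = -0.173

-0.173


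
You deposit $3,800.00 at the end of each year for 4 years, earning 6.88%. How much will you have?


Formula: FV = PMT * ((1+r)^n - 1) / r
Growth factor: (1 + 0.0688)^4 = 1.304926
Numerator: 1.304926 - 1 = 0.304926
FV = $3,800.00 * 0.304926 / 0.0688 = $16,841.83

$16,841.83


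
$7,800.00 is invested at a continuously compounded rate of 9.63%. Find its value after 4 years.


Formula: FV = P * e^(r*t)
Exponent: r*t = 0.0963 * 4 = 0.3852
e^(0.3852) = 1.469908
FV = $7,800.00 * 1.469908 = $11,465.28

$11,465.28


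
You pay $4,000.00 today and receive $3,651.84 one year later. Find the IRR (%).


Formula: IRR = C1/C0 - 1
Substituting: IRR = $3,651.84 / $4,000.00 - 1
Ratio: 0.91296 - 1 = -0.08704
IRR = -8.704%

-8.704%


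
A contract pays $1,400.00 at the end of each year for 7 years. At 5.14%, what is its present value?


Formula: PV = PMT * (1 - (1+r)^(-n)) / r
Discount factor: (1 + 0.0514)^(-7) = 0.704084
Bracket: 1 - 0.704084 = 0.295916
PV = $1,400.00 * 0.295916 / 0.0514 = $8,059.98

$8,059.98


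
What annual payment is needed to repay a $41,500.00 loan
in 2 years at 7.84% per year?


Formula: PMT = PV * r / (1 - (1+r)^(-n))
Denominator: 1 - (1 + 0.0784)^(-2) = 0.140115
Numerator: $41,500.00 * 0.0784 = 3253.6
PMT = 3253.6 / 0.140115 = $23,220.88

$23,220.88


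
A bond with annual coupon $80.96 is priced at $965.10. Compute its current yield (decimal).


Formula: Current yield = annual coupon / price
Substituting: CY = $80.96 / $965.10
CY = 0.083888

0.083888


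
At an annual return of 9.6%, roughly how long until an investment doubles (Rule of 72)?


Formula: Years ≈ 72 / r
Substituting: Years ≈ 72 / 9.6
Years ≈ 7.5

7.5 years


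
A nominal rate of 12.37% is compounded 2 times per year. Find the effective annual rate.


Formula: EAR = (1 + r/m)^m - 1
Period rate: r/m = 0.1237 / 2 = 0.06185
Compounding: (1 + 0.06185)^2 = 1.127525
EAR = 1.127525 - 1 = 0.127525

0.127525


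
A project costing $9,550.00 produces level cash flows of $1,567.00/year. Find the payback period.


Formula: Payback = investment / annual cash flow
Substituting: Payback = $9,550.00 / $1,567.00
Payback = 6.0944 years

6.0944 years


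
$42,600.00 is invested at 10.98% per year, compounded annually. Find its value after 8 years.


Formula: FV = P * (1 + r)^n
Substituting: FV = $42,600.00 * (1 + 0.1098)^8
Growth factor: (1.1098)^8 = 2.301218
FV = $42,600.00 * 2.301218 = $98,031.89

$98,031.89


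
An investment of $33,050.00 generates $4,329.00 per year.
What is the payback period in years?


Formula: Payback = investment / annual cash flow
Substituting: Payback = $33,050.00 / $4,329.00
Payback = 7.6346 years

7.6346 years


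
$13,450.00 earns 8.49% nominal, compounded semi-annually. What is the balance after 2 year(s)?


Formula: FV = P * (1 + r/m)^(m*t)
Period rate: r/m = 0.0849 / 2 = 0.04245
Total periods: m*t = 2 * 2 = 4
Growth factor: (1 + 0.04245)^4 = 1.180921
FV = $13,450.00 * 1.180921 = $15,883.39

$15,883.39


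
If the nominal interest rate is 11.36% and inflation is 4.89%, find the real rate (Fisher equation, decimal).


Formula: (1 + r_real) = (1 + r_nom) / (1 + inflation)
Substituting: (1 + r_real) = 1.1136 / 1.0489
(1 + r_real) = 1.061684
r_real = 1.061684 - 1 = 0.061684

0.061684


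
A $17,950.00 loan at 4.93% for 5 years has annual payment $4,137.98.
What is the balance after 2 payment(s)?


Formula: Balance = PV*(1+r)^k - PMT*((1+r)^k - 1)/r
Growth: (1 + 0.0493)^2 = 1.10103
Accumulated factor: ((1+r)^k - 1)/r = 2.0493
Balance = $17,950.00 * 1.10103 - $4,137.98 * 2.0493
Balance = $11,283.53

$11,283.53


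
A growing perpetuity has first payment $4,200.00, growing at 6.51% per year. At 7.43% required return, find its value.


Formula: PV = C / (r - g)
Spread: r - g = 0.0743 - 0.0651 = 0.0092
Substituting: PV = $4,200.00 / 0.0092
PV = $456,521.74

$456,521.74


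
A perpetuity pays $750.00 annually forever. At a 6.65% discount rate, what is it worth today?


Formula: PV = C / r
Substituting: PV = $750.00 / 0.0665
PV = $11,278.20

$11,278.20


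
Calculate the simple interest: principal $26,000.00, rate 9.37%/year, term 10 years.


Formula: I = P * r * t
Substituting: I = $26,000.00 * 0.0937 * 10
Step: I = $26,000.00 * 0.937
I = $24,362.00

$24,362.00


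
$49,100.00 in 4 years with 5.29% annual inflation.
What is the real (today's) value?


Formula: Real value = nominal / (1 + inflation)^years
Price level: (1 + 0.0529)^4 = 1.22899
Real value = $49,100.00 / 1.22899 = $39,951.49

$39,951.49


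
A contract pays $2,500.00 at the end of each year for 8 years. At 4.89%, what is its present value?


Formula: PV = PMT * (1 - (1+r)^(-n)) / r
Discount factor: (1 + 0.0489)^(-8) = 0.682539
Bracket: 1 - 0.682539 = 0.317461
PV = $2,500.00 * 0.317461 / 0.0489 = $16,230.12

$16,230.12


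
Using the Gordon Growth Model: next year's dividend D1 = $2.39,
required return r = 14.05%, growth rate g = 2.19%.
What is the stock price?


Formula: P = D1 / (r - g)
Spread: r - g = 0.1405 - 0.0219 = 0.1186
Substituting: P = $2.39 / 0.1186
P = $20.15

$20.15


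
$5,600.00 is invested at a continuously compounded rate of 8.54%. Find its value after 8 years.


Formula: FV = P * e^(r*t)
Exponent: r*t = 0.0854 * 8 = 0.6832
e^(0.6832) = 1.980204
FV = $5,600.00 * 1.980204 = $11,089.14

$11,089.14


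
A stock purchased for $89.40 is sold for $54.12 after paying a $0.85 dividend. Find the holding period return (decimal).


Formula: HPR = (P1 - P0 + D) / P0
Gain: $54.12 - $89.40 + $0.85 = -$34.43
HPR = -$34.43 / $89.40 = -0.3851

-0.3851


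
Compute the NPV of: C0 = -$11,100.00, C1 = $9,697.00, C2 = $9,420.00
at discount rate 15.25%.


Formula: NPV = C0 + C1/(1+r) + C2/(1+r)^2
Discount C1: $9,697.00 / (1 + 0.1525) = $8,413.88
Discount C2: $9,420.00 / (1 + 0.1525)^2 = $7,092.01
NPV = -$11,100.00 + $8,413.88 + $7,092.01 = $4,405.89

$4,405.89


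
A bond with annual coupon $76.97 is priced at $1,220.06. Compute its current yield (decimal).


Formula: Current yield = annual coupon / price
Substituting: CY = $76.97 / $1,220.06
CY = 0.063087

0.063087


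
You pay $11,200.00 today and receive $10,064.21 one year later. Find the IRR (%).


Formula: IRR = C1/C0 - 1
Substituting: IRR = $10,064.21 / $11,200.00 - 1
Ratio: 0.89859 - 1 = -0.10141
IRR = -10.141%

-10.141%


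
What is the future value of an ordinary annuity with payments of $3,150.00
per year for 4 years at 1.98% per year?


Formula: FV = PMT * ((1+r)^n - 1) / r
Growth factor: (1 + 0.0198)^4 = 1.081583
Numerator: 1.081583 - 1 = 0.081583
FV = $3,150.00 * 0.081583 / 0.0198 = $12,979.18

$12,979.18


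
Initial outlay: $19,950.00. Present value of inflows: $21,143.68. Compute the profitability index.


Formula: PI = PV(cash flows) / initial investment
Substituting: PI = $21,143.68 / $19,950.00
PI = 1.0598

1.0598


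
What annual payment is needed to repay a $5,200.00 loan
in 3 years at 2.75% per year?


Formula: PMT = PV * r / (1 - (1+r)^(-n))
Denominator: 1 - (1 + 0.0275)^(-3) = 0.078162
Numerator: $5,200.00 * 0.0275 = 143.0
PMT = 143.0 / 0.078162 = $1,829.53

$1,829.53


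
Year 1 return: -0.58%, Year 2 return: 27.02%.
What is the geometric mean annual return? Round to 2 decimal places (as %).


Formula: Geometric mean = ((1+r1)*(1+r2))^(1/2) - 1
Product: (1 + -0.0058) * (1 + 0.2702) = 0.9942 * 1.2702 = 1.262833
Square root: 1.262833^0.5 = 1.123758
Geometric mean = 1.123758 - 1 = 0.123758
As percentage: 12.38%

12.38%


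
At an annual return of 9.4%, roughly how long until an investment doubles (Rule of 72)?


Formula: Years ≈ 72 / r
Substituting: Years ≈ 72 / 9.4
Years ≈ 7.7

7.7 years


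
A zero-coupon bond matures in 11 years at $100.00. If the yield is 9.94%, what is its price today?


Formula: Price = FV / (1 + r)^n
Substituting: Price = $100.00 / (1 + 0.0994)^11
Discount factor: (1.0994)^11 = 2.836045
Price = $100.00 / 2.836045 = $35.26

$35.26


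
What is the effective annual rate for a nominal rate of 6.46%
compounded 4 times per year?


Formula: EAR = (1 + r/m)^m - 1
Period rate: r/m = 0.0646 / 4 = 0.01615
Compounding: (1 + 0.01615)^4 = 1.066182
EAR = 1.066182 - 1 = 0.066182

0.066182


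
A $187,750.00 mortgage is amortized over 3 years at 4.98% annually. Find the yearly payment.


Formula: PMT = PV * r / (1 - (1+r)^(-n))
Denominator: 1 - (1 + 0.0498)^(-3) = 0.135669
Numerator: $187,750.00 * 0.0498 = 9349.95
PMT = 9349.95 / 0.135669 = $68,917.57

$68,917.57


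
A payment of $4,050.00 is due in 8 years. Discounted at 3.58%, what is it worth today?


Formula: PV = FV / (1 + r)^n
Substituting: PV = $4,050.00 / (1 + 0.0358)^8
Discount factor: (1.0358)^8 = 1.324974
PV = $4,050.00 / 1.324974 = $3,056.66

$3,056.66


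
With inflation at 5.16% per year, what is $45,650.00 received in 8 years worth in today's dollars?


Formula: Real value = nominal / (1 + inflation)^years
Price level: (1 + 0.0516)^8 = 1.495563
Real value = $45,650.00 / 1.495563 = $30,523.63

$30,523.63


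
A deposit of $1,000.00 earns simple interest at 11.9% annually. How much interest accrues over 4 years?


Formula: I = P * r * t
Substituting: I = $1,000.00 * 0.119 * 4
Step: I = $1,000.00 * 0.476
I = $476.00

$476.00


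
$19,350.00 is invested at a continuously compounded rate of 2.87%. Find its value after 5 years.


Formula: FV = P * e^(r*t)
Exponent: r*t = 0.0287 * 5 = 0.1435
e^(0.1435) = 1.154307
FV = $19,350.00 * 1.154307 = $22,335.84

$22,335.84


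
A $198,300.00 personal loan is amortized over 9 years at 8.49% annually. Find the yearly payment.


Formula: PMT = PV * r / (1 - (1+r)^(-n))
Denominator: 1 - (1 + 0.0849)^(-9) = 0.519722
Numerator: $198,300.00 * 0.0849 = 16835.67
PMT = 16835.67 / 0.519722 = $32,393.60

$32,393.60


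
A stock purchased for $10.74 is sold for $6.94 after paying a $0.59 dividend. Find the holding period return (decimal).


Formula: HPR = (P1 - P0 + D) / P0
Gain: $6.94 - $10.74 + $0.59 = -$3.21
HPR = -$3.21 / $10.74 = -0.2989

-0.2989


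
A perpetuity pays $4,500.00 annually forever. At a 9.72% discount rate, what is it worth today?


Formula: PV = C / r
Substituting: PV = $4,500.00 / 0.0972
PV = $46,296.30

$46,296.30


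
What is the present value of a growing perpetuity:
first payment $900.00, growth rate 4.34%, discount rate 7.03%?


Formula: PV = C / (r - g)
Spread: r - g = 0.0703 - 0.0434 = 0.0269
Substituting: PV = $900.00 / 0.0269
PV = $33,457.25

$33,457.25


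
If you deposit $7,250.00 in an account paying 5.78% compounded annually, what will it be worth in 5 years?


Formula: FV = P * (1 + r)^n
Substituting: FV = $7,250.00 * (1 + 0.0578)^5
Growth factor: (1.0578)^5 = 1.324396
FV = $7,250.00 * 1.324396 = $9,601.87

$9,601.87
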